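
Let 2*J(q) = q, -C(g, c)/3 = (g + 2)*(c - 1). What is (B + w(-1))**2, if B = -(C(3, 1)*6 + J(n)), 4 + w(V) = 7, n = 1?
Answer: 25/4 ≈ 6.2500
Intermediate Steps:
C(g, c) = -3*(-1 + c)*(2 + g) (C(g, c) = -3*(g + 2)*(c - 1) = -3*(2 + g)*(-1 + c) = -3*(-1 + c)*(2 + g))
w(V) = 3 (w(V) = -4 + 7 = 3)
J(q) = q/2
B = -1/2 (B = -((6 - 6*1 + 3*3 - 3*1*3)*6 + (1/2)*1) = -((6 - 6 + 9 - 9)*6 + 1/2) = -(0*6 + 1/2) = -(0 + 1/2) = -1*1/2 = -1/2 ≈ -0.50000)
(B + w(-1))**2 = (-1/2 + 3)**2 = (5/2)**2 = 25/4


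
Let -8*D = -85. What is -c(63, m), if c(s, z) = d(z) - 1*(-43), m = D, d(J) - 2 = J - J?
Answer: -45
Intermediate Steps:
d(J) = 2 (d(J) = 2 + (J - J) = 2 + 0 = 2)
D = 85/8 (D = -⅛*(-85) = 85/8 ≈ 10.625)
m = 85/8 ≈ 10.625
c(s, z) = 45 (c(s, z) = 2 - 1*(-43) = 2 + 43 = 45)
-c(63, m) = -1*45 = -45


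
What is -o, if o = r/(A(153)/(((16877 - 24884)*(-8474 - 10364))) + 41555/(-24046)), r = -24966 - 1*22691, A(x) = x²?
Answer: -847313247484913/30722654504 ≈ -27579.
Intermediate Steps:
r = -47657 (r = -24966 - 22691 = -47657)
o = 847313247484913/30722654504 (o = -47657/(153²/(((16877 - 24884)*(-8474 - 10364))) + 41555/(-24046)) = -47657/(23409/((-8007*(-18838))) + 41555*(-1/24046)) = -47657/(23409/150835866 - 41555/24046) = -47657/(23409*(1/150835866) - 41555/24046) = -47657/(459/2957566 - 41555/24046) = -47657/(-30722654504/17779408009) = -47657*(-17779408009/30722654504) = 847313247484913/30722654504 ≈ 27579.)
-o = -1*847313247484913/30722654504 = -847313247484913/30722654504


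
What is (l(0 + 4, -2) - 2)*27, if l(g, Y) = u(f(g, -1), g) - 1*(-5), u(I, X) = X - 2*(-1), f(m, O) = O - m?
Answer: 243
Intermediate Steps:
u(I, X) = 2 + X (u(I, X) = X + 2 = 2 + X)
l(g, Y) = 7 + g (l(g, Y) = (2 + g) - 1*(-5) = (2 + g) + 5 = 7 + g)
(l(0 + 4, -2) - 2)*27 = ((7 + (0 + 4)) - 2)*27 = ((7 + 4) - 2)*27 = (11 - 2)*27 = 9*27 = 243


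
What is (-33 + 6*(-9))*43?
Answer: -3741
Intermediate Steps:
(-33 + 6*(-9))*43 = (-33 - 54)*43 = -87*43 = -3741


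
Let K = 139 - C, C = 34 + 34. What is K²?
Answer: 5041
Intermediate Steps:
C = 68
K = 71 (K = 139 - 1*68 = 139 - 68 = 71)
K² = 71² = 5041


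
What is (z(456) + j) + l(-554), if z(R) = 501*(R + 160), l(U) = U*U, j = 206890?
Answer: 822422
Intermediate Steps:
l(U) = U**2
z(R) = 80160 + 501*R (z(R) = 501*(160 + R) = 80160 + 501*R)
(z(456) + j) + l(-554) = ((80160 + 501*456) + 206890) + (-554)**2 = ((80160 + 228456) + 206890) + 306916 = (308616 + 206890) + 306916 = 515506 + 306916 = 822422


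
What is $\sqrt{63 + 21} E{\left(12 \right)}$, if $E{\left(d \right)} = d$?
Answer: $24 \sqrt{21} \approx 109.98$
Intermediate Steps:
$\sqrt{63 + 21} E{\left(12 \right)} = \sqrt{63 + 21} \cdot 12 = \sqrt{84} \cdot 12 = 2 \sqrt{21} \cdot 12 = 24 \sqrt{21}$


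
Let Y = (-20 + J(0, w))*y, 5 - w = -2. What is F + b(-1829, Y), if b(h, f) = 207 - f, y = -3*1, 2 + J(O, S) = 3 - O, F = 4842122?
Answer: 4842272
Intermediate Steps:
w = 7 (w = 5 - 1*(-2) = 5 + 2 = 7)
J(O, S) = 1 - O (J(O, S) = -2 + (3 - O) = 1 - O)
y = -3
Y = 57 (Y = (-20 + (1 - 1*0))*(-3) = (-20 + (1 + 0))*(-3) = (-20 + 1)*(-3) = -19*(-3) = 57)
F + b(-1829, Y) = 4842122 + (207 - 1*57) = 4842122 + (207 - 57) = 4842122 + 150 = 4842272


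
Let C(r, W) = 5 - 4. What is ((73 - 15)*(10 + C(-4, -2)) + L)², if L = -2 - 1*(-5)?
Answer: 410881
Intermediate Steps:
C(r, W) = 1
L = 3 (L = -2 + 5 = 3)
((73 - 15)*(10 + C(-4, -2)) + L)² = ((73 - 15)*(10 + 1) + 3)² = (58*11 + 3)² = (638 + 3)² = 641² = 410881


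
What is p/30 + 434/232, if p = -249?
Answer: -3729/580 ≈ -6.4293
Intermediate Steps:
p/30 + 434/232 = -249/30 + 434/232 = -249*1/30 + 434*(1/232) = -83/10 + 217/116 = -3729/580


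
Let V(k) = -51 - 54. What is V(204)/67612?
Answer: -105/67612 ≈ -0.0015530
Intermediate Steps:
V(k) = -105
V(204)/67612 = -105/67612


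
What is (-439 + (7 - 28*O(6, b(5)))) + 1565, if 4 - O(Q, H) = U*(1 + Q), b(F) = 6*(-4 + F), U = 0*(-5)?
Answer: 1021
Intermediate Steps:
U = 0
b(F) = -24 + 6*F
O(Q, H) = 4 (O(Q, H) = 4 - 0*(1 + Q) = 4 - 1*0 = 4 + 0 = 4)
(-439 + (7 - 28*O(6, b(5)))) + 1565 = (-439 + (7 - 28*4)) + 1565 = (-439 + (7 - 112)) + 1565 = (-439 - 105) + 1565 = -544 + 1565 = 1021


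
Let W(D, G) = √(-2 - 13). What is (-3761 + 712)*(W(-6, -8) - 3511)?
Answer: 10705039 - 3049*I*√15 ≈ 1.0705e+7 - 11809.0*I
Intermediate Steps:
W(D, G) = I*√15 (W(D, G) = √(-15) = I*√15)
(-3761 + 712)*(W(-6, -8) - 3511) = (-3761 + 712)*(I*√15 - 3511) = -3049*(-3511 + I*√15) = 10705039 - 3049*I*√15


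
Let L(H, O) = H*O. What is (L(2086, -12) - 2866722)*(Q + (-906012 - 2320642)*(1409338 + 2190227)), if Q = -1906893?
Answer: 33586429264302224862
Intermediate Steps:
(L(2086, -12) - 2866722)*(Q + (-906012 - 2320642)*(1409338 + 2190227)) = (2086*(-12) - 2866722)*(-1906893 + (-906012 - 2320642)*(1409338 + 2190227)) = (-25032 - 2866722)*(-1906893 - 3226654*3599565) = -2891754*(-1906893 - 11614550805510) = -2891754*(-11614552712403) = 33586429264302224862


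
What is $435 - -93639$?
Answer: $94074$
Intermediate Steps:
$435 - -93639 = 435 + 93639 = 94074$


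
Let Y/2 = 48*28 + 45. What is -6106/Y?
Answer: -3053/1389 ≈ -2.1980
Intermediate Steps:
Y = 2778 (Y = 2*(48*28 + 45) = 2*(1344 + 45) = 2*1389 = 2778)
-6106/Y = -6106/2778 = -6106*1/2778 = -3053/1389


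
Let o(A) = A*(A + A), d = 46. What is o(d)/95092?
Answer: 1058/23773 ≈ 0.044504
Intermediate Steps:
o(A) = 2*A² (o(A) = A*(2*A) = 2*A²)
o(d)/95092 = (2*46²)/95092 = (2*2116)*(1/95092) = 4232*(1/95092) = 1058/23773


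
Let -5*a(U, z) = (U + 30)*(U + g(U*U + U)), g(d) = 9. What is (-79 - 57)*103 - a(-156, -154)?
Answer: -51518/5 ≈ -10304.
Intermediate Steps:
a(U, z) = -(9 + U)*(30 + U)/5 (a(U, z) = -(U + 30)*(U + 9)/5 = -(30 + U)*(9 + U)/5 = -(9 + U)*(30 + U)/5)
(-79 - 57)*103 - a(-156, -154) = (-79 - 57)*103 - (-54 - 39/5*(-156) - ⅕*(-156)²) = -136*103 - (-54 + 6084/5 - ⅕*24336) = -14008 - (-54 + 6084/5 - 24336/5) = -14008 - 1*(-18522/5) = -14008 + 18522/5 = -51518/5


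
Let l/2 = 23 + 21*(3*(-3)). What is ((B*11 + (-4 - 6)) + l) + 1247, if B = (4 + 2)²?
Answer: 1301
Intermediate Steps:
B = 36 (B = 6² = 36)
l = -332 (l = 2*(23 + 21*(3*(-3))) = 2*(23 + 21*(-9)) = 2*(23 - 189) = 2*(-166) = -332)
((B*11 + (-4 - 6)) + l) + 1247 = ((36*11 + (-4 - 6)) - 332) + 1247 = ((396 - 10) - 332) + 1247 = (386 - 332) + 1247 = 54 + 1247 = 1301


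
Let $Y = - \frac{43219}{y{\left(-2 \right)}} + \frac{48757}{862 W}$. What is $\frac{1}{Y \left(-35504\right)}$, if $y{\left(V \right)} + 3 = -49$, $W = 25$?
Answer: $- \frac{140075}{4144669564532} \approx -3.3796 \cdot 10^{-8}$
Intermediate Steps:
$y{\left(V \right)} = -52$ ($y{\left(V \right)} = -3 - 49 = -52$)
$Y = \frac{466952407}{560300}$ ($Y = - \frac{43219}{-52} + \frac{48757}{862 \cdot 25} = \left(-43219\right) \left(- \frac{1}{52}\right) + \frac{48757}{21550} = \frac{43219}{52} + 48757 \cdot \frac{1}{21550} = \frac{43219}{52} + \frac{48757}{21550} = \frac{466952407}{560300} \approx 833.4$)
$\frac{1}{Y \left(-35504\right)} = \frac{1}{\frac{466952407}{560300} \left(-35504\right)} = \frac{560300}{466952407} \left(- \frac{1}{35504}\right) = - \frac{140075}{4144669564532}$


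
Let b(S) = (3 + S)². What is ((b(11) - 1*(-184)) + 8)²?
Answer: 150544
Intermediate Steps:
((b(11) - 1*(-184)) + 8)² = (((3 + 11)² - 1*(-184)) + 8)² = ((14² + 184) + 8)² = ((196 + 184) + 8)² = (380 + 8)² = 388² = 150544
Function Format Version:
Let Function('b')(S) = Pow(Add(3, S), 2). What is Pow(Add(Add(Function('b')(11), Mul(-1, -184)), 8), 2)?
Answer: 150544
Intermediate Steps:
Pow(Add(Add(Function('b')(11), Mul(-1, -184)), 8), 2) = Pow(Add(Add(Pow(Add(3, 11), 2), Mul(-1, -184)), 8), 2) = Pow(Add(Add(Pow(14, 2), 184), 8), 2) = Pow(Add(Add(196, 184), 8), 2) = Pow(Add(380, 8), 2) = Pow(388, 2) = 150544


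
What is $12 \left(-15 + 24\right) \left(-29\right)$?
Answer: $-3132$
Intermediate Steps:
$12 \left(-15 + 24\right) \left(-29\right) = 12 \cdot 9 \left(-29\right) = 108 \left(-29\right) = -3132$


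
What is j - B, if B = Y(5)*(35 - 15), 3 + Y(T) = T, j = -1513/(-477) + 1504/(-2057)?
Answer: -36852727/981189 ≈ -37.559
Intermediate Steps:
j = 2394833/981189 (j = -1513*(-1/477) + 1504*(-1/2057) = 1513/477 - 1504/2057 = 2394833/981189 ≈ 2.4407)
Y(T) = -3 + T
B = 40 (B = (-3 + 5)*(35 - 15) = 2*20 = 40)
j - B = 2394833/981189 - 1*40 = 2394833/981189 - 40 = -36852727/981189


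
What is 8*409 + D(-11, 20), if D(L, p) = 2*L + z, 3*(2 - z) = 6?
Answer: 3250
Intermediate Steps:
z = 0 (z = 2 - ⅓*6 = 2 - 2 = 0)
D(L, p) = 2*L (D(L, p) = 2*L + 0 = 2*L)
8*409 + D(-11, 20) = 8*409 + 2*(-11) = 3272 - 22 = 3250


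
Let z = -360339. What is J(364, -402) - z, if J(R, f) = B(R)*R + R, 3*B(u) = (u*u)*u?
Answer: 17556272125/3 ≈ 5.8521e+9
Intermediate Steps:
B(u) = u³/3 (B(u) = ((u*u)*u)/3 = (u²*u)/3 = u³/3)
J(R, f) = R + R⁴/3 (J(R, f) = (R³/3)*R + R = R⁴/3 + R = R + R⁴/3)
J(364, -402) - z = (364 + (⅓)*364⁴) - 1*(-360339) = (364 + (⅓)*17555190016) + 360339 = (364 + 17555190016/3) + 360339 = 17555191108/3 + 360339 = 17556272125/3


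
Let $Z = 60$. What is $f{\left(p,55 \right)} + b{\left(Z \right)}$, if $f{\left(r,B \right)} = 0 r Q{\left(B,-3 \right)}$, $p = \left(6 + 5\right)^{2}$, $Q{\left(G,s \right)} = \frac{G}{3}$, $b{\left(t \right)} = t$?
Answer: $60$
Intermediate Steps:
$Q{\left(G,s \right)} = \frac{G}{3}$ ($Q{\left(G,s \right)} = G \frac{1}{3} = \frac{G}{3}$)
$p = 121$ ($p = 11^{2} = 121$)
$f{\left(r,B \right)} = 0$ ($f{\left(r,B \right)} = 0 r \frac{B}{3} = 0 \frac{B}{3} = 0$)
$f{\left(p,55 \right)} + b{\left(Z \right)} = 0 + 60 = 60$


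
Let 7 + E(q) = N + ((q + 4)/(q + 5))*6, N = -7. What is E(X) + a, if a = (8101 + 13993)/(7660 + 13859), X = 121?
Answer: -1057579/150633 ≈ -7.0209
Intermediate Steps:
E(q) = -14 + 6*(4 + q)/(5 + q) (E(q) = -7 + (-7 + ((q + 4)/(q + 5))*6) = -7 + (-7 + ((4 + q)/(5 + q))*6) = -7 + (-7 + 6*(4 + q)/(5 + q)) = -14 + 6*(4 + q)/(5 + q))
a = 22094/21519 ≈ 1.0267
E(X) + a = 2*(-23 - 4*121)/(5 + 121) + 22094/21519 = 2*(-23 - 484)/126 + 22094/21519 = 2*(1/126)*(-507) + 22094/21519 = -169/21 + 22094/21519 = -1057579/150633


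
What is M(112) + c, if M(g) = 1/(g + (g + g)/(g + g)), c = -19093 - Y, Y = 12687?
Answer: -3591139/113 ≈ -31780.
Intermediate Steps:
c = -31780 (c = -19093 - 1*12687 = -19093 - 12687 = -31780)
M(g) = 1/(1 + g) (M(g) = 1/(g + (2*g)/((2*g))) = 1/(g + (2*g)*(1/(2*g))) = 1/(g + 1) = 1/(1 + g))
M(112) + c = 1/(1 + 112) - 31780 = 1/113 - 31780 = -3591139/113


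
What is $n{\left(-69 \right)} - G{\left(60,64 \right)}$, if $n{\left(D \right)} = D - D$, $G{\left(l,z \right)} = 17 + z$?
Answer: $-81$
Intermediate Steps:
$n{\left(D \right)} = 0$
$n{\left(-69 \right)} - G{\left(60,64 \right)} = 0 - \left(17 + 64\right) = 0 - 81 = -81$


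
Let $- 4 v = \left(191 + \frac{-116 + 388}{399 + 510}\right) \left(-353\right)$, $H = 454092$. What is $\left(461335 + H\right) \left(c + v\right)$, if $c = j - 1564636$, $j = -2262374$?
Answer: $- \frac{12681982223660399}{3636} \approx -3.4879 \cdot 10^{12}$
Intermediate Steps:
$c = -3827010$ ($c = -2262374 - 1564636 = -3827010$)
$v = \frac{61383523}{3636}$ ($v = - \frac{\left(191 + \frac{-116 + 388}{399 + 510}\right) \left(-353\right)}{4} = - \frac{\left(191 + \frac{272}{909}\right) \left(-353\right)}{4} = - \frac{\frac{173891}{909} \left(-353\right)}{4} = \left(- \frac{1}{4}\right) \left(- \frac{61383523}{909}\right) = \frac{61383523}{3636} \approx 16882.0$)
$\left(461335 + H\right) \left(c + v\right) = \left(461335 + 454092\right) \left(-3827010 + \frac{61383523}{3636}\right) = 915427 \left(- \frac{13853624837}{3636}\right) = - \frac{12681982223660399}{3636}$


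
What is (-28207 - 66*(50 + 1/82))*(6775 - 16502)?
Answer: 12565533140/41 ≈ 3.0648e+8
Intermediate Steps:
(-28207 - 66*(50 + 1/82))*(6775 - 16502) = (-28207 - 66*(50 + 1/82))*(-9727) = (-28207 - 66*4101/82)*(-9727) = (-28207 - 135333/41)*(-9727) = -1291820/41*(-9727) = 12565533140/41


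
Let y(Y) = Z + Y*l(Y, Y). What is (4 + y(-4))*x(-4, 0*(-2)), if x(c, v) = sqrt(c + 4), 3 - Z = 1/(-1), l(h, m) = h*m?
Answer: 0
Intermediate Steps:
Z = 4 (Z = 3 - 1/(-1) = 3 - 1*(-1) = 3 + 1 = 4)
y(Y) = 4 + Y**3 (y(Y) = 4 + Y*(Y*Y) = 4 + Y*Y**2 = 4 + Y**3)
x(c, v) = sqrt(4 + c)
(4 + y(-4))*x(-4, 0*(-2)) = (4 + (4 + (-4)**3))*sqrt(4 - 4) = (4 + (4 - 64))*sqrt(0) = (4 - 60)*0 = -56*0 = 0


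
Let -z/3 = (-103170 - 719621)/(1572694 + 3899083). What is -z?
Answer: -2468373/5471777 ≈ -0.45111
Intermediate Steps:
z = 2468373/5471777 (z = -3*(-103170 - 719621)/(1572694 + 3899083) = -(-2468373)/5471777 = -3*(-822791/5471777) = 2468373/5471777 ≈ 0.45111)
-z = -1*2468373/5471777 = -2468373/5471777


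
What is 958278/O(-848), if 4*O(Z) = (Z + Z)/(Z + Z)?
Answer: 3833112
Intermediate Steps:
O(Z) = ¼ (O(Z) = ((Z + Z)/(Z + Z))/4 = ((2*Z)/((2*Z)))/4 = ((2*Z)*(1/(2*Z)))/4 = (¼)*1 = ¼)
958278/O(-848) = 958278/(¼) = 958278*4 = 3833112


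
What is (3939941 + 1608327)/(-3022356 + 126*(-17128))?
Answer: -1387067/1295121 ≈ -1.0710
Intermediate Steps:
(3939941 + 1608327)/(-3022356 + 126*(-17128)) = 5548268/(-3022356 - 2158128) = 5548268/(-5180484) = 5548268*(-1/5180484) = -1387067/1295121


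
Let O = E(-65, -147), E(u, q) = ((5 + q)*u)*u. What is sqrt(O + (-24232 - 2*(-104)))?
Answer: I*sqrt(623974) ≈ 789.92*I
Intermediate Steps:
E(u, q) = u**2*(5 + q) (E(u, q) = (u*(5 + q))*u = u**2*(5 + q))
O = -599950 (O = (-65)**2*(5 - 147) = 4225*(-142) = -599950)
sqrt(O + (-24232 - 2*(-104))) = sqrt(-599950 + (-24232 - 2*(-104))) = sqrt(-599950 + (-24232 - 1*(-208))) = sqrt(-599950 + (-24232 + 208)) = sqrt(-599950 - 24024) = sqrt(-623974) = I*sqrt(623974)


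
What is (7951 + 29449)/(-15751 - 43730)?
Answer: -37400/59481 ≈ -0.62877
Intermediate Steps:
(7951 + 29449)/(-15751 - 43730) = 37400/(-59481) = 37400*(-1/59481) = -37400/59481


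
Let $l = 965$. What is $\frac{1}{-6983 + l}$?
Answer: $- \frac{1}{6018} \approx -0.00016617$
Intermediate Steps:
$\frac{1}{-6983 + l} = \frac{1}{-6983 + 965} = \frac{1}{-6018} = - \frac{1}{6018}$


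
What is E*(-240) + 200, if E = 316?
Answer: -75640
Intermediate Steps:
E*(-240) + 200 = 316*(-240) + 200 = -75840 + 200 = -75640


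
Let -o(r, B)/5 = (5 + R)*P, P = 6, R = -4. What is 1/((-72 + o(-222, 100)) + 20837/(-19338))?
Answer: -19338/1993313 ≈ -0.0097014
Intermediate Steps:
o(r, B) = -30 (o(r, B) = -5*(5 - 4)*6 = -5*6 = -30)
1/((-72 + o(-222, 100)) + 20837/(-19338)) = 1/((-72 - 30) + 20837/(-19338)) = 1/(-102 + 20837*(-1/19338)) = 1/(-102 - 20837/19338) = 1/(-1993313/19338) = -19338/1993313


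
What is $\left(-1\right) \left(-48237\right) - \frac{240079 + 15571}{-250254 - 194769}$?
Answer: $\frac{21466830101}{445023} \approx 48238.0$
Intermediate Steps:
$\left(-1\right) \left(-48237\right) - \frac{240079 + 15571}{-250254 - 194769} = 48237 - \frac{255650}{-250254 - 194769} = 48237 - \frac{255650}{-445023} = 48237 - 255650 \left(- \frac{1}{445023}\right) = 48237 - - \frac{255650}{445023} = 48237 + \frac{255650}{445023} = \frac{21466830101}{445023}$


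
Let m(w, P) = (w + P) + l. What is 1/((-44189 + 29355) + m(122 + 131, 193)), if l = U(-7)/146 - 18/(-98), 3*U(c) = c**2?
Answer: -21462/308788913 ≈ -6.9504e-5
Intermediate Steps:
U(c) = c**2/3
l = 6343/21462 (l = ((1/3)*(-7)**2)/146 - 18/(-98) = ((1/3)*49)*(1/146) - 18*(-1/98) = (49/3)*(1/146) + 9/49 = 49/438 + 9/49 = 6343/21462 ≈ 0.29555)
m(w, P) = 6343/21462 + P + w (m(w, P) = (w + P) + 6343/21462 = (P + w) + 6343/21462 = 6343/21462 + P + w)
1/((-44189 + 29355) + m(122 + 131, 193)) = 1/((-44189 + 29355) + (6343/21462 + 193 + (122 + 131))) = 1/(-14834 + (6343/21462 + 193 + 253)) = 1/(-14834 + 9578395/21462) = 1/(-308788913/21462) = -21462/308788913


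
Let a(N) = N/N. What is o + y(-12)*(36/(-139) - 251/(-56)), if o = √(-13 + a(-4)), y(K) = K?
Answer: -98619/1946 + 2*I*√3 ≈ -50.678 + 3.4641*I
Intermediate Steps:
a(N) = 1
o = 2*I*√3 (o = √(-13 + 1) = √(-12) = 2*I*√3 ≈ 3.4641*I)
o + y(-12)*(36/(-139) - 251/(-56)) = 2*I*√3 - 12*(36/(-139) - 251/(-56)) = 2*I*√3 - 12*(36*(-1/139) - 251*(-1/56)) = 2*I*√3 - 12*(-36/139 + 251/56) = 2*I*√3 - 12*32873/7784 = 2*I*√3 - 98619/1946 = -98619/1946 + 2*I*√3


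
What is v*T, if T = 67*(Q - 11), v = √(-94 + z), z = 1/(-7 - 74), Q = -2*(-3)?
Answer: -335*I*√7615/9 ≈ -3248.2*I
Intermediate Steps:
Q = 6
z = -1/81 (z = 1/(-81) = -1/81 ≈ -0.012346)
v = I*√7615/9 (v = √(-94 - 1/81) = √(-7615/81) = I*√7615/9 ≈ 9.696*I)
T = -335 (T = 67*(6 - 11) = 67*(-5) = -335)
v*T = (I*√7615/9)*(-335) = -335*I*√7615/9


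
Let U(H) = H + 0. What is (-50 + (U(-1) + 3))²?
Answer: 2304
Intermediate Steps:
U(H) = H
(-50 + (U(-1) + 3))² = (-50 + (-1 + 3))² = (-50 + 2)² = (-48)² = 2304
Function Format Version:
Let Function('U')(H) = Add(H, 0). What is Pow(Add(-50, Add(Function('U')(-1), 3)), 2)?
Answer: 2304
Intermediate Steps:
Function('U')(H) = H
Pow(Add(-50, Add(Function('U')(-1), 3)), 2) = Pow(Add(-50, Add(-1, 3)), 2) = Pow(Add(-50, 2), 2) = Pow(-48, 2) = 2304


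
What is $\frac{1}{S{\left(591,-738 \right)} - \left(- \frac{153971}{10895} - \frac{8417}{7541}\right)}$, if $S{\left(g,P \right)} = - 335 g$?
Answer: $- \frac{82159195}{16265035423549} \approx -5.0513 \cdot 10^{-6}$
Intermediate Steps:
$\frac{1}{S{\left(591,-738 \right)} - \left(- \frac{153971}{10895} - \frac{8417}{7541}\right)} = \frac{1}{\left(-335\right) 591 - \left(- \frac{153971}{10895} - \frac{8417}{7541}\right)} = \frac{1}{-197985 - - \frac{1252798526}{82159195}} = \frac{1}{-197985 + \left(\frac{8417}{7541} + \frac{153971}{10895}\right)} = \frac{1}{-197985 + \frac{1252798526}{82159195}} = \frac{1}{- \frac{16265035423549}{82159195}} = - \frac{82159195}{16265035423549}$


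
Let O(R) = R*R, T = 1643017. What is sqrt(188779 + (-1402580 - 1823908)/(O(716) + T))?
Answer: sqrt(877235103756187267)/2155673 ≈ 434.49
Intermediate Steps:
O(R) = R**2
sqrt(188779 + (-1402580 - 1823908)/(O(716) + T)) = sqrt(188779 + (-1402580 - 1823908)/(716**2 + 1643017)) = sqrt(188779 - 3226488/(512656 + 1643017)) = sqrt(188779 - 3226488/2155673) = sqrt(406942566779/2155673) = sqrt(877235103756187267)/2155673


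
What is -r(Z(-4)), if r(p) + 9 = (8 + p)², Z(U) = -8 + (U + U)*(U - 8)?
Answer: -9207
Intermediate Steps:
Z(U) = -8 + 2*U*(-8 + U) (Z(U) = -8 + (2*U)*(-8 + U) = -8 + 2*U*(-8 + U))
r(p) = -9 + (8 + p)²
-r(Z(-4)) = -(-9 + (8 + (-8 - 16*(-4) + 2*(-4)²))²) = -(-9 + (8 + (-8 + 64 + 2*16))²) = -(-9 + (8 + (-8 + 64 + 32))²) = -(-9 + (8 + 88)²) = -(-9 + 96²) = -(-9 + 9216) = -1*9207 = -9207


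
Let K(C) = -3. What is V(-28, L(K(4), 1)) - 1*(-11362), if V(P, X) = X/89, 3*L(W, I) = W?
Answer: 1011217/89 ≈ 11362.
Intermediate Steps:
L(W, I) = W/3
V(P, X) = X/89 (V(P, X) = X*(1/89) = X/89)
V(-28, L(K(4), 1)) - 1*(-11362) = ((⅓)*(-3))/89 - 1*(-11362) = (1/89)*(-1) + 11362 = -1/89 + 11362 = 1011217/89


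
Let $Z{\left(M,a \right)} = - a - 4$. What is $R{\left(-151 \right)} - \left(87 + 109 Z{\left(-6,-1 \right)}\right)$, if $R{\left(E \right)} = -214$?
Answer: $26$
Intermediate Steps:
$Z{\left(M,a \right)} = -4 - a$
$R{\left(-151 \right)} - \left(87 + 109 Z{\left(-6,-1 \right)}\right) = -214 - \left(87 + 109 \left(-4 - -1\right)\right) = -214 - \left(87 + 109 \left(-4 + 1\right)\right) = -214 - -240 = -214 + \left(-87 + 327\right) = -214 + 240 = 26$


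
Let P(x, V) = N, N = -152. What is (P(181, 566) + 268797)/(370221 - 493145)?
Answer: -268645/122924 ≈ -2.1855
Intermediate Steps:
P(x, V) = -152
(P(181, 566) + 268797)/(370221 - 493145) = (-152 + 268797)/(370221 - 493145) = 268645/(-122924) = 268645*(-1/122924) = -268645/122924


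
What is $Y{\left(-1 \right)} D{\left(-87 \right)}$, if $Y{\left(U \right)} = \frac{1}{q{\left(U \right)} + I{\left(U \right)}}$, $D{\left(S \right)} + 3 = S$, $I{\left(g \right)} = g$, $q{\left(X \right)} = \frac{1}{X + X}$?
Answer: $60$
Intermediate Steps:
$q{\left(X \right)} = \frac{1}{2 X}$
$D{\left(S \right)} = -3 + S$
$Y{\left(U \right)} = \frac{1}{U + \frac{1}{2 U}}$ ($Y{\left(U \right)} = \frac{1}{\frac{1}{2 U} + U} = \frac{1}{U + \frac{1}{2 U}}$)
$Y{\left(-1 \right)} D{\left(-87 \right)} = 2 \left(-1\right) \frac{1}{1 + 2 \left(-1\right)^{2}} \left(-3 - 87\right) = 2 \left(-1\right) \frac{1}{1 + 2 \cdot 1} \left(-90\right) = 2 \left(-1\right) \frac{1}{1 + 2} \left(-90\right) = 2 \left(-1\right) \frac{1}{3} \left(-90\right) = \left(- \frac{2}{3}\right) \left(-90\right) = 60$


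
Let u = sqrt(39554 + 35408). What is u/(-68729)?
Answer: -sqrt(74962)/68729 ≈ -0.0039836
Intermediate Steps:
u = sqrt(74962) ≈ 273.79
u/(-68729) = sqrt(74962)/(-68729) = sqrt(74962)*(-1/68729) = -sqrt(74962)/68729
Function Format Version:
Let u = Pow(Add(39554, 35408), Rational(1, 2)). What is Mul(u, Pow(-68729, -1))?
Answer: Mul(Rational(-1, 68729), Pow(74962, Rational(1, 2))) ≈ -0.0039836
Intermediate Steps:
u = Pow(74962, Rational(1, 2)) ≈ 273.79
Mul(u, Pow(-68729, -1)) = Mul(Pow(74962, Rational(1, 2)), Pow(-68729, -1)) = Mul(Pow(74962, Rational(1, 2)), Rational(-1, 68729)) = Mul(Rational(-1, 68729), Pow(74962, Rational(1, 2)))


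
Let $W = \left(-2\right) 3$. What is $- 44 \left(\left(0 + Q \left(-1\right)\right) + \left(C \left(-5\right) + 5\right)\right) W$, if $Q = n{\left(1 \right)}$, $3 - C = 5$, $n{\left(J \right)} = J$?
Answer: $3696$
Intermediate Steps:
$C = -2$ ($C = 3 - 5 = -2$)
$Q = 1$
$W = -6$
$- 44 \left(\left(0 + Q \left(-1\right)\right) + \left(C \left(-5\right) + 5\right)\right) W = - 44 \left(\left(0 + 1 \left(-1\right)\right) + \left(\left(-2\right) \left(-5\right) + 5\right)\right) \left(-6\right) = - 44 \left(\left(0 - 1\right) + \left(10 + 5\right)\right) \left(-6\right) = - 44 \left(-1 + 15\right) \left(-6\right) = \left(-44\right) 14 \left(-6\right) = \left(-616\right) \left(-6\right) = 3696$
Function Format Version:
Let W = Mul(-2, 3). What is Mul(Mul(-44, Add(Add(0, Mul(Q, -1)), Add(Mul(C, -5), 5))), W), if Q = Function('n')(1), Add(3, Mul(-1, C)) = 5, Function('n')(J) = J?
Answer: 3696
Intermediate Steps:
C = -2 (C = Add(3, Mul(-1, 5)) = Add(3, -5) = -2)
Q = 1
W = -6
Mul(Mul(-44, Add(Add(0, Mul(Q, -1)), Add(Mul(C, -5), 5))), W) = Mul(Mul(-44, Add(Add(0, Mul(1, -1)), Add(Mul(-2, -5), 5))), -6) = Mul(Mul(-44, Add(Add(0, -1), Add(10, 5))), -6) = Mul(Mul(-44, Add(-1, 15)), -6) = Mul(Mul(-44, 14), -6) = Mul(-616, -6) = 3696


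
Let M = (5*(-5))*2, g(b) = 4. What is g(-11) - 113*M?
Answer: 5654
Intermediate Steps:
M = -50 (M = -25*2 = -50)
g(-11) - 113*M = 4 - 113*(-50) = 4 + 5650 = 5654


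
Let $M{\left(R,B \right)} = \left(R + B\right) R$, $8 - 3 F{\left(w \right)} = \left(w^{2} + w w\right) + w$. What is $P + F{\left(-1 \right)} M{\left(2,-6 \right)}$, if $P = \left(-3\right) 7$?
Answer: $- \frac{119}{3} \approx -39.667$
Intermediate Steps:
$F{\left(w \right)} = \frac{8}{3} - \frac{2 w^{2}}{3} - \frac{w}{3}$ ($F{\left(w \right)} = \frac{8}{3} - \frac{\left(w^{2} + w w\right) + w}{3} = \frac{8}{3} - \frac{\left(w^{2} + w^{2}\right) + w}{3} = \frac{8}{3} - \frac{2 w^{2} + w}{3} = \frac{8}{3} - \frac{w + 2 w^{2}}{3} = \frac{8}{3} - \left(\frac{w}{3} + \frac{2 w^{2}}{3}\right) = \frac{8}{3} - \frac{2 w^{2}}{3} - \frac{w}{3}$)
$P = -21$
$M{\left(R,B \right)} = R \left(B + R\right)$ ($M{\left(R,B \right)} = \left(B + R\right) R = R \left(B + R\right)$)
$P + F{\left(-1 \right)} M{\left(2,-6 \right)} = -21 + \left(\frac{8}{3} - \frac{2 \left(-1\right)^{2}}{3} - - \frac{1}{3}\right) 2 \left(-6 + 2\right) = -21 + \left(\frac{8}{3} - \frac{2}{3} + \frac{1}{3}\right) 2 \left(-4\right) = -21 + \left(\frac{8}{3} - \frac{2}{3} + \frac{1}{3}\right) \left(-8\right) = -21 + \frac{7}{3} \left(-8\right) = -21 - \frac{56}{3} = - \frac{119}{3}$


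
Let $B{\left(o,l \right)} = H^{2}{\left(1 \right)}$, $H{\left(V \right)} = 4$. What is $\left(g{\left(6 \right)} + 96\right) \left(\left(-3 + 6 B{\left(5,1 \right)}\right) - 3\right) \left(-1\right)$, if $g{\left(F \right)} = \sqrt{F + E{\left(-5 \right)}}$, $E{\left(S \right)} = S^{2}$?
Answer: $-8640 - 90 \sqrt{31} \approx -9141.1$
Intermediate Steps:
$g{\left(F \right)} = \sqrt{25 + F}$ ($g{\left(F \right)} = \sqrt{F + \left(-5\right)^{2}} = \sqrt{F + 25} = \sqrt{25 + F}$)
$B{\left(o,l \right)} = 16$ ($B{\left(o,l \right)} = 4^{2} = 16$)
$\left(g{\left(6 \right)} + 96\right) \left(\left(-3 + 6 B{\left(5,1 \right)}\right) - 3\right) \left(-1\right) = \left(\sqrt{25 + 6} + 96\right) \left(\left(-3 + 6 \cdot 16\right) - 3\right) \left(-1\right) = \left(\sqrt{31} + 96\right) \left(\left(-3 + 96\right) - 3\right) \left(-1\right) = \left(96 + \sqrt{31}\right) \left(93 - 3\right) \left(-1\right) = \left(96 + \sqrt{31}\right) 90 \left(-1\right) = \left(96 + \sqrt{31}\right) \left(-90\right) = -8640 - 90 \sqrt{31}$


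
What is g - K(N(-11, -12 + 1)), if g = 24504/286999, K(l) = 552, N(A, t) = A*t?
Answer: -158398944/286999 ≈ -551.92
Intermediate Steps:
g = 24504/286999 (g = 24504*(1/286999) = 24504/286999 ≈ 0.085380)
g - K(N(-11, -12 + 1)) = 24504/286999 - 1*552 = 24504/286999 - 552 = -158398944/286999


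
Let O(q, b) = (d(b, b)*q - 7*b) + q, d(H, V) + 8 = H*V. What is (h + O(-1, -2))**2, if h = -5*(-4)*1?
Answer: 1369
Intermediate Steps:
d(H, V) = -8 + H*V
h = 20 (h = 20*1 = 20)
O(q, b) = q - 7*b + q*(-8 + b**2) (O(q, b) = ((-8 + b*b)*q - 7*b) + q = ((-8 + b**2)*q - 7*b) + q = (q*(-8 + b**2) - 7*b) + q = (-7*b + q*(-8 + b**2)) + q = q - 7*b + q*(-8 + b**2))
(h + O(-1, -2))**2 = (20 + (-1 - 7*(-2) - (-8 + (-2)**2)))**2 = (20 + (-1 + 14 - (-8 + 4)))**2 = (20 + (-1 + 14 - 1*(-4)))**2 = (20 + (-1 + 14 + 4))**2 = (20 + 17)**2 = 37**2 = 1369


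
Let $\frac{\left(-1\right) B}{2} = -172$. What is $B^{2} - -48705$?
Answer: $167041$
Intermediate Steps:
$B = 344$ ($B = \left(-2\right) \left(-172\right) = 344$)
$B^{2} - -48705 = 344^{2} - -48705 = 118336 + 48705 = 167041$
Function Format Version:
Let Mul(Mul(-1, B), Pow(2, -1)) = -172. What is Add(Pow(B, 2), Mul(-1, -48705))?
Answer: 167041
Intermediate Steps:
B = 344 (B = Mul(-2, -172) = 344)
Add(Pow(B, 2), Mul(-1, -48705)) = Add(Pow(344, 2), Mul(-1, -48705)) = Add(118336, 48705) = 167041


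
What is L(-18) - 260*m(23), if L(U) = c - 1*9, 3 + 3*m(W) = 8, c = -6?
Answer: -1345/3 ≈ -448.33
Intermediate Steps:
m(W) = 5/3 (m(W) = -1 + (⅓)*8 = -1 + 8/3 = 5/3)
L(U) = -15 (L(U) = -6 - 1*9 = -6 - 9 = -15)
L(-18) - 260*m(23) = -15 - 260*5/3 = -15 - 1300/3 = -1345/3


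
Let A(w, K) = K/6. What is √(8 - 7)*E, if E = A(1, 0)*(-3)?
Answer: 0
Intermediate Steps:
A(w, K) = K/6 (A(w, K) = K*(⅙) = K/6)
E = 0 (E = ((⅙)*0)*(-3) = 0*(-3) = 0)
√(8 - 7)*E = √(8 - 7)*0 = √1*0 = 1*0 = 0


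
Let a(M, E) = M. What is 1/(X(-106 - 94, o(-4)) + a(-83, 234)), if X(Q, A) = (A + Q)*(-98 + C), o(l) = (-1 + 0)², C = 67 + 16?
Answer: 1/2902 ≈ 0.00034459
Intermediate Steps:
C = 83
o(l) = 1 (o(l) = (-1)² = 1)
X(Q, A) = -15*A - 15*Q (X(Q, A) = (A + Q)*(-98 + 83) = (A + Q)*(-15) = -15*A - 15*Q)
1/(X(-106 - 94, o(-4)) + a(-83, 234)) = 1/((-15*1 - 15*(-106 - 94)) - 83) = 1/((-15 - 15*(-200)) - 83) = 1/((-15 + 3000) - 83) = 1/(2985 - 83) = 1/2902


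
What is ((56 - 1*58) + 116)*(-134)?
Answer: -15276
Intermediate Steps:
((56 - 1*58) + 116)*(-134) = ((56 - 58) + 116)*(-134) = (-2 + 116)*(-134) = 114*(-134) = -15276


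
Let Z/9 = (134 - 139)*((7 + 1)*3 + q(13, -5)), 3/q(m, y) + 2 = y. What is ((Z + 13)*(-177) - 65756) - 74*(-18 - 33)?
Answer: 864244/7 ≈ 1.2346e+5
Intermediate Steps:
q(m, y) = 3/(-2 + y)
Z = -7425/7 (Z = 9*((134 - 139)*((7 + 1)*3 + 3/(-2 - 5))) = 9*(-5*(8*3 + 3/(-7))) = 9*(-5*(24 + 3*(-⅐))) = 9*(-5*(24 - 3/7)) = 9*(-5*165/7) = 9*(-825/7) = -7425/7 ≈ -1060.7)
((Z + 13)*(-177) - 65756) - 74*(-18 - 33) = ((-7425/7 + 13)*(-177) - 65756) - 74*(-18 - 33) = (-7334/7*(-177) - 65756) - 74*(-51) = (1298118/7 - 65756) + 3774 = 837826/7 + 3774 = 864244/7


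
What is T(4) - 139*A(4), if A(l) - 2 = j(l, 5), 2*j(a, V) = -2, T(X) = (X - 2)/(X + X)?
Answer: -555/4 ≈ -138.75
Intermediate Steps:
T(X) = (-2 + X)/(2*X) (T(X) = (-2 + X)/((2*X)) = (-2 + X)*(1/(2*X)) = (-2 + X)/(2*X))
j(a, V) = -1 (j(a, V) = (1/2)*(-2) = -1)
A(l) = 1 (A(l) = 2 - 1 = 1)
T(4) - 139*A(4) = (1/2)*(-2 + 4)/4 - 139*1 = (1/2)*(1/4)*2 - 139 = 1/4 - 139 = -555/4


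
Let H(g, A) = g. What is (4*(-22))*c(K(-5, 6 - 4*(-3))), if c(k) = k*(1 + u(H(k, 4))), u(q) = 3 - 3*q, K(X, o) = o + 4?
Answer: 120032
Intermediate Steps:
K(X, o) = 4 + o
c(k) = k*(4 - 3*k) (c(k) = k*(1 + (3 - 3*k)) = k*(4 - 3*k))
(4*(-22))*c(K(-5, 6 - 4*(-3))) = (4*(-22))*((4 + (6 - 4*(-3)))*(4 - 3*(4 + (6 - 4*(-3))))) = -88*(4 + (6 + 12))*(4 - 3*(4 + (6 + 12))) = -88*(4 + 18)*(4 - 3*(4 + 18)) = -1936*(4 - 3*22) = -1936*(4 - 66) = -1936*(-62) = -88*(-1364) = 120032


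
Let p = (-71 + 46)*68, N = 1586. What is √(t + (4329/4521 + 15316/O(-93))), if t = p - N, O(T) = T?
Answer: I*√67760653823049/140151 ≈ 58.734*I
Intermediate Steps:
p = -1700 (p = -25*68 = -1700)
t = -3286 (t = -1700 - 1*1586 = -1700 - 1586 = -3286)
√(t + (4329/4521 + 15316/O(-93))) = √(-3286 + (4329/4521 + 15316/(-93))) = √(-3286 + (4329*(1/4521) + 15316*(-1/93))) = √(-3286 + (1443/1507 - 15316/93)) = √(-3286 - 22947013/140151) = √(-483483199/140151) = I*√67760653823049/140151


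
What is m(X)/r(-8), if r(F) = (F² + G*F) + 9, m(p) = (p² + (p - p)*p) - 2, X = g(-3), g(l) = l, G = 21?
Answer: -7/95 ≈ -0.073684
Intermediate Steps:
X = -3
m(p) = -2 + p² (m(p) = (p² + 0*p) - 2 = (p² + 0) - 2 = p² - 2 = -2 + p²)
r(F) = 9 + F² + 21*F (r(F) = (F² + 21*F) + 9 = 9 + F² + 21*F)
m(X)/r(-8) = (-2 + (-3)²)/(9 + (-8)² + 21*(-8)) = (-2 + 9)/(9 + 64 - 168) = 7/(-95) = 7*(-1/95) = -7/95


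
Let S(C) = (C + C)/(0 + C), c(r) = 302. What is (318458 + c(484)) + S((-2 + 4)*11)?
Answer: 318762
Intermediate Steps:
S(C) = 2 (S(C) = (2*C)/C = 2)
(318458 + c(484)) + S((-2 + 4)*11) = (318458 + 302) + 2 = 318760 + 2 = 318762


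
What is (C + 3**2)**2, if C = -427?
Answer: 174724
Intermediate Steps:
(C + 3**2)**2 = (-427 + 3**2)**2 = (-427 + 9)**2 = (-418)**2 = 174724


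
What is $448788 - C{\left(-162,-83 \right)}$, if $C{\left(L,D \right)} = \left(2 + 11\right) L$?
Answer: $450894$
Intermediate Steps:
$C{\left(L,D \right)} = 13 L$
$448788 - C{\left(-162,-83 \right)} = 448788 - 13 \left(-162\right) = 448788 - -2106 = 448788 + 2106 = 450894$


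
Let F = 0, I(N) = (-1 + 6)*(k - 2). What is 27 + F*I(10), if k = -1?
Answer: 27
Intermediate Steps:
I(N) = -15 (I(N) = (-1 + 6)*(-1 - 2) = 5*(-3) = -15)
27 + F*I(10) = 27 + 0*(-15) = 27 + 0 = 27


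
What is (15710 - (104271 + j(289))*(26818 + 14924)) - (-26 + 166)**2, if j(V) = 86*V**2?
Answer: -304177172024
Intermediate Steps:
(15710 - (104271 + j(289))*(26818 + 14924)) - (-26 + 166)**2 = (15710 - (104271 + 86*289**2)*(26818 + 14924)) - (-26 + 166)**2 = (15710 - (104271 + 86*83521)*41742) - 1*140**2 = (15710 - (104271 + 7182806)*41742) - 1*19600 = (15710 - 7287077*41742) - 19600 = (15710 - 1*304177168134) - 19600 = (15710 - 304177168134) - 19600 = -304177152424 - 19600 = -304177172024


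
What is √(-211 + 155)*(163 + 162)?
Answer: 650*I*√14 ≈ 2432.1*I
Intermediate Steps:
√(-211 + 155)*(163 + 162) = √(-56)*325 = (2*I*√14)*325 = 650*I*√14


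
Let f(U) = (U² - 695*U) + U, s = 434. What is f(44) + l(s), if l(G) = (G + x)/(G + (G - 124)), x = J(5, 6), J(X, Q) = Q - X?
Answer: -7092655/248 ≈ -28599.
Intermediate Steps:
x = 1 (x = 6 - 1*5 = 6 - 5 = 1)
l(G) = (1 + G)/(-124 + 2*G) (l(G) = (G + 1)/(G + (G - 124)) = (1 + G)/(G + (-124 + G)) = (1 + G)/(-124 + 2*G))
f(U) = U² - 694*U
f(44) + l(s) = 44*(-694 + 44) + (1 + 434)/(2*(-62 + 434)) = 44*(-650) + (½)*435/372 = -28600 + (½)*(1/372)*435 = -28600 + 145/248 = -7092655/248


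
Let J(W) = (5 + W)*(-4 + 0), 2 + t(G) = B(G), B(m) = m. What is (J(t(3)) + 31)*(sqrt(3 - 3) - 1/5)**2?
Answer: 7/25 ≈ 0.28000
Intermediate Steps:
t(G) = -2 + G
J(W) = -20 - 4*W (J(W) = (5 + W)*(-4) = -20 - 4*W)
(J(t(3)) + 31)*(sqrt(3 - 3) - 1/5)**2 = ((-20 - 4*(-2 + 3)) + 31)*(sqrt(3 - 3) - 1/5)**2 = ((-20 - 4*1) + 31)*(sqrt(0) - 1*1/5)**2 = ((-20 - 4) + 31)*(0 - 1/5)**2 = (-24 + 31)*(-1/5)**2 = 7*(1/25) = 7/25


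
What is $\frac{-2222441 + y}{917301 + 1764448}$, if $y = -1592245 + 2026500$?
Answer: $- \frac{1788186}{2681749} \approx -0.6668$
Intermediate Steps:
$y = 434255$
$\frac{-2222441 + y}{917301 + 1764448} = \frac{-2222441 + 434255}{917301 + 1764448} = - \frac{1788186}{2681749}$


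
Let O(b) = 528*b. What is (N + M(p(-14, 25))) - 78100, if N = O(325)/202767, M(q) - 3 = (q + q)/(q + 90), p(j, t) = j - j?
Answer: -5278440933/67589 ≈ -78096.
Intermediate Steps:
p(j, t) = 0
M(q) = 3 + 2*q/(90 + q) (M(q) = 3 + (q + q)/(q + 90) = 3 + (2*q)/(90 + q) = 3 + 2*q/(90 + q))
N = 57200/67589 (N = (528*325)/202767 = 171600*(1/202767) = 57200/67589 ≈ 0.84629)
(N + M(p(-14, 25))) - 78100 = (57200/67589 + 5*(54 + 0)/(90 + 0)) - 78100 = (57200/67589 + 5*54/90) - 78100 = (57200/67589 + 5*(1/90)*54) - 78100 = (57200/67589 + 3) - 78100 = 259967/67589 - 78100 = -5278440933/67589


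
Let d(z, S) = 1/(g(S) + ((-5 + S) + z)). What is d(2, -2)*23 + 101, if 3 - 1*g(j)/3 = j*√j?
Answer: 2245/22 - 69*I*√2/44 ≈ 102.05 - 2.2177*I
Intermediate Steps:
g(j) = 9 - 3*j^(3/2) (g(j) = 9 - 3*j*√j = 9 - 3*j^(3/2))
d(z, S) = 1/(4 + S + z - 3*S^(3/2)) (d(z, S) = 1/((9 - 3*S^(3/2)) + ((-5 + S) + z)) = 1/((9 - 3*S^(3/2)) + (-5 + S + z)) = 1/(4 + S + z - 3*S^(3/2)))
d(2, -2)*23 + 101 = 23/(4 - 2 + 2 - (-6)*I*√2) + 101 = 23/(4 - 2 + 2 + 6*I*√2) + 101 = 23/(4 + 6*I*√2) + 101 = 101 + 23/(4 + 6*I*√2)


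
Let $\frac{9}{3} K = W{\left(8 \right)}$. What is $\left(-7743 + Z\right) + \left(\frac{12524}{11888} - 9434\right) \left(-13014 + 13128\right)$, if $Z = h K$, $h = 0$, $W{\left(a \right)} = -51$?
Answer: $- \frac{1609484967}{1486} \approx -1.0831 \cdot 10^{6}$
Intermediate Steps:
$K = -17$ ($K = \frac{1}{3} \left(-51\right) = -17$)
$Z = 0$ ($Z = 0 \left(-17\right) = 0$)
$\left(-7743 + Z\right) + \left(\frac{12524}{11888} - 9434\right) \left(-13014 + 13128\right) = \left(-7743 + 0\right) + \left(\frac{12524}{11888} - 9434\right) \left(-13014 + 13128\right) = -7743 + \left(12524 \cdot \frac{1}{11888} - 9434\right) 114 = -7743 + \left(\frac{3131}{2972} - 9434\right) 114 = -7743 - \frac{1597978869}{1486} = - \frac{1609484967}{1486}$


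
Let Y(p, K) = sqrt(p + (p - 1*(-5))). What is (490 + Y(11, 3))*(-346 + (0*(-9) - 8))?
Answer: -173460 - 1062*sqrt(3) ≈ -1.7530e+5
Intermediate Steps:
Y(p, K) = sqrt(5 + 2*p) (Y(p, K) = sqrt(p + (p + 5)) = sqrt(p + (5 + p)) = sqrt(5 + 2*p))
(490 + Y(11, 3))*(-346 + (0*(-9) - 8)) = (490 + sqrt(5 + 2*11))*(-346 + (0*(-9) - 8)) = (490 + sqrt(5 + 22))*(-346 + (0 - 8)) = (490 + sqrt(27))*(-346 - 8) = (490 + 3*sqrt(3))*(-354) = -173460 - 1062*sqrt(3)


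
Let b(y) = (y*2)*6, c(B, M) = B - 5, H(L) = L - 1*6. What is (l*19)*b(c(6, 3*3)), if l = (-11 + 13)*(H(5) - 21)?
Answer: -10032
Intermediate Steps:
H(L) = -6 + L (H(L) = L - 6 = -6 + L)
c(B, M) = -5 + B
l = -44 (l = (-11 + 13)*((-6 + 5) - 21) = 2*(-1 - 21) = 2*(-22) = -44)
b(y) = 12*y (b(y) = (2*y)*6 = 12*y)
(l*19)*b(c(6, 3*3)) = (-44*19)*(12*(-5 + 6)) = -10032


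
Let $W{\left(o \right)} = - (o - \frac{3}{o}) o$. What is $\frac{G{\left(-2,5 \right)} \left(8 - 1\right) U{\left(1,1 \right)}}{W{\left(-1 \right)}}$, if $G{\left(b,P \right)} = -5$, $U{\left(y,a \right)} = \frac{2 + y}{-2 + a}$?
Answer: $\frac{105}{2} \approx 52.5$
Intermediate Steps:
$U{\left(y,a \right)} = \frac{2 + y}{-2 + a}$
$W{\left(o \right)} = o \left(- o + \frac{3}{o}\right)$ ($W{\left(o \right)} = \left(- o + \frac{3}{o}\right) o = o \left(- o + \frac{3}{o}\right)$)
$\frac{G{\left(-2,5 \right)} \left(8 - 1\right) U{\left(1,1 \right)}}{W{\left(-1 \right)}} = \frac{- 5 \left(8 - 1\right) \frac{2 + 1}{-2 + 1}}{3 - \left(-1\right)^{2}} = \frac{- 5 \left(8 - 1\right) \frac{1}{-1} \cdot 3}{3 - 1} = \frac{\left(-5\right) 7 \left(\left(-1\right) 3\right)}{3 - 1} = \frac{\left(-35\right) \left(-3\right)}{2} = 105 \cdot \frac{1}{2} = \frac{105}{2}$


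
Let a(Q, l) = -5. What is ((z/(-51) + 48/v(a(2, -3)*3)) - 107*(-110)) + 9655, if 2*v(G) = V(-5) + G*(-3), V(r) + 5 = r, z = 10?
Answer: 38248171/1785 ≈ 21428.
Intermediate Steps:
V(r) = -5 + r
v(G) = -5 - 3*G/2 (v(G) = ((-5 - 5) + G*(-3))/2 = (-10 - 3*G)/2 = -5 - 3*G/2)
((z/(-51) + 48/v(a(2, -3)*3)) - 107*(-110)) + 9655 = ((10/(-51) + 48/(-5 - (-15)*3/2)) - 107*(-110)) + 9655 = ((10*(-1/51) + 48/(-5 - 3/2*(-15))) + 11770) + 9655 = ((-10/51 + 48/(-5 + 45/2)) + 11770) + 9655 = ((-10/51 + 48/(35/2)) + 11770) + 9655 = ((-10/51 + 48*(2/35)) + 11770) + 9655 = ((-10/51 + 96/35) + 11770) + 9655 = (4546/1785 + 11770) + 9655 = 21013996/1785 + 9655 = 38248171/1785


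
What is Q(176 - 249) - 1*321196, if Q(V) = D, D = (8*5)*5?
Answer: -320996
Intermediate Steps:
D = 200 (D = 40*5 = 200)
Q(V) = 200
Q(176 - 249) - 1*321196 = 200 - 1*321196 = 200 - 321196 = -320996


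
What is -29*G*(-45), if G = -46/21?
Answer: -20010/7 ≈ -2858.6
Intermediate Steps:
G = -46/21 (G = -46*1/21 = -46/21 ≈ -2.1905)
-29*G*(-45) = -29*(-46/21)*(-45) = (1334/21)*(-45) = -20010/7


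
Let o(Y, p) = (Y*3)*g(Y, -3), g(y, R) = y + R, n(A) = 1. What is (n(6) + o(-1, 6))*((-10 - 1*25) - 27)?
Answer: -806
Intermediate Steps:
g(y, R) = R + y
o(Y, p) = 3*Y*(-3 + Y) (o(Y, p) = (Y*3)*(-3 + Y) = (3*Y)*(-3 + Y) = 3*Y*(-3 + Y))
(n(6) + o(-1, 6))*((-10 - 1*25) - 27) = (1 + 3*(-1)*(-3 - 1))*((-10 - 1*25) - 27) = (1 + 3*(-1)*(-4))*((-10 - 25) - 27) = (1 + 12)*(-35 - 27) = 13*(-62) = -806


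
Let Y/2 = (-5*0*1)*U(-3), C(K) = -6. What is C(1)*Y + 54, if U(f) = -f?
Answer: 54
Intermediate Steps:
Y = 0 (Y = 2*((-5*0*1)*(-1*(-3))) = 2*((0*1)*3) = 2*(0*3) = 2*0 = 0)
C(1)*Y + 54 = -6*0 + 54 = 0 + 54 = 54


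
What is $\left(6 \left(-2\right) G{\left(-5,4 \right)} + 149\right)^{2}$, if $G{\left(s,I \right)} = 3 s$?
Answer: $108241$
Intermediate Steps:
$\left(6 \left(-2\right) G{\left(-5,4 \right)} + 149\right)^{2} = \left(6 \left(-2\right) 3 \left(-5\right) + 149\right)^{2} = \left(\left(-12\right) \left(-15\right) + 149\right)^{2} = \left(180 + 149\right)^{2} = 329^{2} = 108241$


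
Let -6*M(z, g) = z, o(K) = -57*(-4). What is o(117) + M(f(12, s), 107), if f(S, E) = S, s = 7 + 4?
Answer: 226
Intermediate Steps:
s = 11
o(K) = 228
M(z, g) = -z/6
o(117) + M(f(12, s), 107) = 228 - 1/6*12 = 228 - 2 = 226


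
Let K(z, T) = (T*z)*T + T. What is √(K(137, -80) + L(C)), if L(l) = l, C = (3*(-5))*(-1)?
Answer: 3*√97415 ≈ 936.34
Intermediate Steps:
C = 15 (C = -15*(-1) = 15)
K(z, T) = T + z*T² (K(z, T) = z*T² + T = T + z*T²)
√(K(137, -80) + L(C)) = √(-80*(1 - 80*137) + 15) = √(-80*(1 - 10960) + 15) = √(-80*(-10959) + 15) = √(876720 + 15) = √876735 = 3*√97415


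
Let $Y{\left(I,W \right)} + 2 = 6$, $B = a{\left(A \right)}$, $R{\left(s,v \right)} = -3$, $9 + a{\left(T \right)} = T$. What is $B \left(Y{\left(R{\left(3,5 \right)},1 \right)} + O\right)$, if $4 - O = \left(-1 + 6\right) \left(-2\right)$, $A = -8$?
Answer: $-306$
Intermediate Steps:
$a{\left(T \right)} = -9 + T$
$B = -17$ ($B = -9 - 8 = -17$)
$Y{\left(I,W \right)} = 4$ ($Y{\left(I,W \right)} = -2 + 6 = 4$)
$O = 14$ ($O = 4 - \left(-1 + 6\right) \left(-2\right) = 4 - 5 \left(-2\right) = 4 - -10 = 4 + 10 = 14$)
$B \left(Y{\left(R{\left(3,5 \right)},1 \right)} + O\right) = - 17 \left(4 + 14\right) = \left(-17\right) 18 = -306$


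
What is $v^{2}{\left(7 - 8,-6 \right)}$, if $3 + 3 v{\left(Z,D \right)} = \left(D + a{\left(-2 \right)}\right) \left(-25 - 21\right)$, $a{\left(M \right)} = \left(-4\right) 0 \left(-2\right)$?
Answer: $8281$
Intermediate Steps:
$a{\left(M \right)} = 0$ ($a{\left(M \right)} = 0 \left(-2\right) = 0$)
$v{\left(Z,D \right)} = -1 - \frac{46 D}{3}$ ($v{\left(Z,D \right)} = -1 + \frac{\left(D + 0\right) \left(-25 - 21\right)}{3} = -1 + \frac{D \left(-46\right)}{3} = -1 + \frac{\left(-46\right) D}{3} = -1 - \frac{46 D}{3}$)
$v^{2}{\left(7 - 8,-6 \right)} = \left(-1 - -92\right)^{2} = \left(-1 + 92\right)^{2} = 91^{2} = 8281$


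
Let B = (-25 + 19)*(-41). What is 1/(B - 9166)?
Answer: -1/8920 ≈ -0.00011211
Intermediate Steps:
B = 246 (B = -6*(-41) = 246)
1/(B - 9166) = 1/(246 - 9166) = 1/(-8920) = -1/8920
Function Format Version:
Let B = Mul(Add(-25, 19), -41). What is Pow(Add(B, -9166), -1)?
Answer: Rational(-1, 8920) ≈ -0.00011211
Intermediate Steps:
B = 246 (B = Mul(-6, -41) = 246)
Pow(Add(B, -9166), -1) = Pow(Add(246, -9166), -1) = Pow(-8920, -1) = Rational(-1, 8920)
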